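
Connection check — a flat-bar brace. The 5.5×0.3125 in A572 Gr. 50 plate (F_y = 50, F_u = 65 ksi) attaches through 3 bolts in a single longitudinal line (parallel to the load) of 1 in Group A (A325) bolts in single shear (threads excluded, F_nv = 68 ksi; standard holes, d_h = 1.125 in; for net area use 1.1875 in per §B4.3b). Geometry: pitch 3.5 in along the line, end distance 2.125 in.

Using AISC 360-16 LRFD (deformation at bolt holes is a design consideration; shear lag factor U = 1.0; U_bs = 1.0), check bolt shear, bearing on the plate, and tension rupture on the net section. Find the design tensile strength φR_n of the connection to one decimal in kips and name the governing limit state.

Bolt shear: A_b = π(1)²/4 = 0.7854 in². φR_n = 0.75 × 68 × 0.7854 × 3 × 1 = 120.2 kips.
Bearing (0.3125 in plate, F_u = 65 ksi): end bolts L_c = 2.125 − 1.125/2 = 1.5625, R_n = min(1.2×1.5625×0.3125×65, 2.4×1×0.3125×65) = 38.086 kips/bolt; interior L_c = 3.5 − 1.125 = 2.375, R_n = 48.75 kips/bolt. φR_n = 0.75 × (1×38.086 + 2×48.75) = 101.7 kips.
Tension rupture (net): A_n = (5.5 − 1×1.1875)×0.3125 = 1.3477 in² (U = 1.0, A_e = A_n). φR_n = 0.75 × 65 × 1.3477 = 65.7 kips.
Governing: min(120.2, 101.7, 65.7) = 65.7 kips → net-section rupture.

65.7 kips (net-section rupture governs)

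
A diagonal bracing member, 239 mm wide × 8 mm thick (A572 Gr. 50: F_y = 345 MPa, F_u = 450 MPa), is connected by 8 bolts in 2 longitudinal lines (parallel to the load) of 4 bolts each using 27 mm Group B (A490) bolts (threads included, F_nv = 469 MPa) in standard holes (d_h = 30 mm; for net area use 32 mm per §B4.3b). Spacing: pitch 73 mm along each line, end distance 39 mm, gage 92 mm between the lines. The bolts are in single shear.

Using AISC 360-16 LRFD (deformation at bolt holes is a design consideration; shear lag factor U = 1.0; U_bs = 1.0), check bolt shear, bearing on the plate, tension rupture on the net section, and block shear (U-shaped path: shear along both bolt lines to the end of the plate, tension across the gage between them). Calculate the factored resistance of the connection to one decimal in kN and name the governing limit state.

472.5 kN (net-section rupture governs)

Bolt shear: A_b = π(27)²/4 = 572.56 mm². φR_n = 0.75 × 469 × 572.56 × 8 × 1 = 1611.2 kN.
Bearing (8 mm plate, F_u = 450 MPa): end bolts L_c = 39 − 30/2 = 24, R_n = min(1.2×24×8×450, 2.4×27×8×450) = 103.68 kN/bolt; interior L_c = 73 − 30 = 43, R_n = 185.76 kN/bolt. φR_n = 0.75 × (2×103.68 + 6×185.76) = 991.4 kN.
Tension rupture (net): A_n = (239 − 2×32)×8 = 1400 mm² (U = 1.0, A_e = A_n). φR_n = 0.75 × 450 × 1400 = 472.5 kN.
Block shear: shear path 2×[39+3×73] = 2×258 mm, A_gv = 4128, A_nv = 2×(258 − 3.5×32)×8 = 2336 mm²; tension across gage: (92 − 1×32)×8 = 480 mm². R_n = min(0.6×450×2336, 0.6×345×4128) + 1.0×450×480 = min(630.72, 854.5) + 216 = 846.72 kN. φR_n = 0.75 × 846.72 = 635.0 kN.
Governing: min(1611.2, 991.4, 472.5, 635.0) = 472.5 kN → net-section rupture.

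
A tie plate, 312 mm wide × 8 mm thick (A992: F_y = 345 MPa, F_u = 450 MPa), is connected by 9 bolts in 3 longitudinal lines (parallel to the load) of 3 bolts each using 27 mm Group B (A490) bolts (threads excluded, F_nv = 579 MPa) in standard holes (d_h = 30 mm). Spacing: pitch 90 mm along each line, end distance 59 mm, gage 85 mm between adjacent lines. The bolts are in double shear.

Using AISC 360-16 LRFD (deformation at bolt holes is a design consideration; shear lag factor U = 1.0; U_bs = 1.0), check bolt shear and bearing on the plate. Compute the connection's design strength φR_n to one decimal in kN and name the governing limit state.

1477.4 kN (bearing governs)

Bolt shear: A_b = π(27)²/4 = 572.56 mm². φR_n = 0.75 × 579 × 572.56 × 9 × 2 = 4475.4 kN.
Bearing (8 mm plate, F_u = 450 MPa): end bolts L_c = 59 − 30/2 = 44, R_n = min(1.2×44×8×450, 2.4×27×8×450) = 190.08 kN/bolt; interior L_c = 90 − 30 = 60, R_n = 233.28 kN/bolt. φR_n = 0.75 × (3×190.08 + 6×233.28) = 1477.4 kN.
Governing: min(4475.4, 1477.4) = 1477.4 kN → bearing.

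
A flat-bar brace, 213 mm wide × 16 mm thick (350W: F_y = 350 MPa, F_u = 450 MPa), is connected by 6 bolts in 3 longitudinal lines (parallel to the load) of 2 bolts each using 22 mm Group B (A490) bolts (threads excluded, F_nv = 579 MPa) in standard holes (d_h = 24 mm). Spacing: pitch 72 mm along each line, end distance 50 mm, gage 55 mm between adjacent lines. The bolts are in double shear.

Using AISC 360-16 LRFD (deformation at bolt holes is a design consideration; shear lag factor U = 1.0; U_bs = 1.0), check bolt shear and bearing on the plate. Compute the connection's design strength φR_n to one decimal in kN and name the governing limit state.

1594.1 kN (bearing governs)

Bolt shear: A_b = π(22)²/4 = 380.13 mm². φR_n = 0.75 × 579 × 380.13 × 6 × 2 = 1980.9 kN.
Bearing (16 mm plate, F_u = 450 MPa): end bolts L_c = 50 − 24/2 = 38, R_n = min(1.2×38×16×450, 2.4×22×16×450) = 328.32 kN/bolt; interior L_c = 72 − 24 = 48, R_n = 380.16 kN/bolt. φR_n = 0.75 × (3×328.32 + 3×380.16) = 1594.1 kN.
Governing: min(1980.9, 1594.1) = 1594.1 kN → bearing.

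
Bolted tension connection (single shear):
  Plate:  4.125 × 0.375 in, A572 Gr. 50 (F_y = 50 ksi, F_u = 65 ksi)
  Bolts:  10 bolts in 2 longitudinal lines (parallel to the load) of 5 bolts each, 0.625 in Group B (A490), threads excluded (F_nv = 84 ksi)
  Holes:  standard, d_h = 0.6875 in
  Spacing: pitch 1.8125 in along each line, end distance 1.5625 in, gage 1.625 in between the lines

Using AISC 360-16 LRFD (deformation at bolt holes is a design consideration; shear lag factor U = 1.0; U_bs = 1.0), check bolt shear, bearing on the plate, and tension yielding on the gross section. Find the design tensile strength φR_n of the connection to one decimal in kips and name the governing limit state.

Bolt shear: A_b = π(0.625)²/4 = 0.3068 in². φR_n = 0.75 × 84 × 0.3068 × 10 × 1 = 193.3 kips.
Bearing (0.375 in plate, F_u = 65 ksi): end bolts L_c = 1.5625 − 0.6875/2 = 1.21875, R_n = min(1.2×1.21875×0.375×65, 2.4×0.625×0.375×65) = 35.648 kips/bolt; interior L_c = 1.8125 − 0.6875 = 1.125, R_n = 32.906 kips/bolt. φR_n = 0.75 × (2×35.648 + 8×32.906) = 250.9 kips.
Tension yield (gross): A_g = 4.125×0.375 = 1.5469 in². φR_n = 0.90 × 50 × 1.5469 = 69.6 kips.
Governing: min(193.3, 250.9, 69.6) = 69.6 kips → gross-section yield.

69.6 kips (gross-section yield governs)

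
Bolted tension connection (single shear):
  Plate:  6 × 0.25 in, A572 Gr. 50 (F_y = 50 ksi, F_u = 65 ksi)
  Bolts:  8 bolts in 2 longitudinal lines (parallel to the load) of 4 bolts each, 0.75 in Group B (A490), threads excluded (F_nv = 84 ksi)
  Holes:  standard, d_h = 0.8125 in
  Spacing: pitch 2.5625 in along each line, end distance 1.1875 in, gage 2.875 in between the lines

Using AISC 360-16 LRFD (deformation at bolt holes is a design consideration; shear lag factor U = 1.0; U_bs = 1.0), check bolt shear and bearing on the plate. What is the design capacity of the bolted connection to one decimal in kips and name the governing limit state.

154.5 kips (bearing governs)

Bolt shear: A_b = π(0.75)²/4 = 0.44179 in². φR_n = 0.75 × 84 × 0.44179 × 8 × 1 = 222.7 kips.
Bearing (0.25 in plate, F_u = 65 ksi): end bolts L_c = 1.1875 − 0.8125/2 = 0.78125, R_n = min(1.2×0.78125×0.25×65, 2.4×0.75×0.25×65) = 15.234 kips/bolt; interior L_c = 2.5625 − 0.8125 = 1.75, R_n = 29.25 kips/bolt. φR_n = 0.75 × (2×15.234 + 6×29.25) = 154.5 kips.
Governing: min(222.7, 154.5) = 154.5 kips → bearing.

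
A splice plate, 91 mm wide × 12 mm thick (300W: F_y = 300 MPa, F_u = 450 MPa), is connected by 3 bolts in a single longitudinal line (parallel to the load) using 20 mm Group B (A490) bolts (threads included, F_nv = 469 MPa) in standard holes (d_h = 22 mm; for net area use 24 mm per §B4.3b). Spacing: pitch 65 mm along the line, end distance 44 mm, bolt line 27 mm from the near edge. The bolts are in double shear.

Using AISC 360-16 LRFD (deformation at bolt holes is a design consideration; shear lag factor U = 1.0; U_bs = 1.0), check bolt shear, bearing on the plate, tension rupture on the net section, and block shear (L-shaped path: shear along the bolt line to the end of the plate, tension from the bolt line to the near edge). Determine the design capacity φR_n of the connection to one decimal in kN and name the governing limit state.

Bolt shear: A_b = π(20)²/4 = 314.16 mm². φR_n = 0.75 × 469 × 314.16 × 3 × 2 = 663.0 kN.
Bearing (12 mm plate, F_u = 450 MPa): end bolts L_c = 44 − 22/2 = 33, R_n = min(1.2×33×12×450, 2.4×20×12×450) = 213.84 kN/bolt; interior L_c = 65 − 22 = 43, R_n = 259.2 kN/bolt. φR_n = 0.75 × (1×213.84 + 2×259.2) = 549.2 kN.
Tension rupture (net): A_n = (91 − 1×24)×12 = 804 mm² (U = 1.0, A_e = A_n). φR_n = 0.75 × 450 × 804 = 271.4 kN.
Block shear: shear path 1×[44+2×65] = 1×174 mm, A_gv = 2088, A_nv = 1×(174 − 2.5×24)×12 = 1368 mm²; tension to near edge: (27 − 0.5×24)×12 = 180 mm². R_n = min(0.6×450×1368, 0.6×300×2088) + 1.0×450×180 = min(369.36, 375.84) + 81 = 450.36 kN. φR_n = 0.75 × 450.36 = 337.8 kN.
Governing: min(663.0, 549.2, 271.4, 337.8) = 271.4 kN → net-section rupture.

271.4 kN (net-section rupture governs)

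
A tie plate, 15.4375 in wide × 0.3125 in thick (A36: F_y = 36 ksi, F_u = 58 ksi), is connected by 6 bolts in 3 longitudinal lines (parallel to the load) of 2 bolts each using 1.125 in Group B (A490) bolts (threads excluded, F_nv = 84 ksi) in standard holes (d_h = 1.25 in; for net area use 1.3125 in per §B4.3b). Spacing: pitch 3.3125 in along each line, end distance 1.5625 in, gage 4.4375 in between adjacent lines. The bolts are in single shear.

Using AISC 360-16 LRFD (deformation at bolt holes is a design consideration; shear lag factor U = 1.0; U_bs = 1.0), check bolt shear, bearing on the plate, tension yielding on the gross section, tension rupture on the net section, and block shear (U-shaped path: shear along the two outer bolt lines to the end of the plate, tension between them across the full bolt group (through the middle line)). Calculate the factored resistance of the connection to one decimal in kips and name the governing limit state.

132.4 kips (block shear governs)

Bolt shear: A_b = π(1.125)²/4 = 0.99402 in². φR_n = 0.75 × 84 × 0.99402 × 6 × 1 = 375.7 kips.
Bearing (0.3125 in plate, F_u = 58 ksi): end bolts L_c = 1.5625 − 1.25/2 = 0.9375, R_n = min(1.2×0.9375×0.3125×58, 2.4×1.125×0.3125×58) = 20.391 kips/bolt; interior L_c = 3.3125 − 1.25 = 2.0625, R_n = 44.859 kips/bolt. φR_n = 0.75 × (3×20.391 + 3×44.859) = 146.8 kips.
Tension yield (gross): A_g = 15.4375×0.3125 = 4.8242 in². φR_n = 0.90 × 36 × 4.8242 = 156.3 kips.
Tension rupture (net): A_n = (15.4375 − 3×1.3125)×0.3125 = 3.5938 in² (U = 1.0, A_e = A_n). φR_n = 0.75 × 58 × 3.5938 = 156.3 kips.
Block shear: shear path 2×[1.5625+1×3.3125] = 2×4.875 in, A_gv = 3.0469, A_nv = 2×(4.875 − 1.5×1.3125)×0.3125 = 1.8164 in²; tension across gage: (8.875 − 2×1.3125)×0.3125 = 1.9531 in². R_n = min(0.6×58×1.8164, 0.6×36×3.0469) + 1.0×58×1.9531 = min(63.211, 65.813) + 113.28 = 176.49 kips. φR_n = 0.75 × 176.49 = 132.4 kips.
Governing: min(375.7, 146.8, 156.3, 156.3, 132.4) = 132.4 kips → block shear.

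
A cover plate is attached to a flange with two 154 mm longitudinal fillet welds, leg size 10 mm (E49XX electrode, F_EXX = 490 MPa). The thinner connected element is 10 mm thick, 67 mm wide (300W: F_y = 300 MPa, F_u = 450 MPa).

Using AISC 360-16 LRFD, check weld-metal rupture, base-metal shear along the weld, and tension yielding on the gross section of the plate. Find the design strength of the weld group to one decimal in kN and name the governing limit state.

Weld metal: throat = 0.707×10 = 7.07 mm, L = 2×154 = 308 mm. φR_n = 0.75 × 0.6 × 490 × 7.07 × 308 = 480.2 kN.
Base metal shear (10 mm plate): yield φR_n = 1.0×0.6×300×10×308 = 554.4 kN; rupture φR_n = 0.75×0.6×450×10×308 = 623.7 kN; take 554.4 kN (yield).
Tension yield (gross): A_g = 67×10 = 670 mm². φR_n = 0.90 × 300 × 670 = 180.9 kN.
Governing: min(480.2, 554.4, 180.9) = 180.9 kN → gross-section yield.

180.9 kN (gross-section yield governs)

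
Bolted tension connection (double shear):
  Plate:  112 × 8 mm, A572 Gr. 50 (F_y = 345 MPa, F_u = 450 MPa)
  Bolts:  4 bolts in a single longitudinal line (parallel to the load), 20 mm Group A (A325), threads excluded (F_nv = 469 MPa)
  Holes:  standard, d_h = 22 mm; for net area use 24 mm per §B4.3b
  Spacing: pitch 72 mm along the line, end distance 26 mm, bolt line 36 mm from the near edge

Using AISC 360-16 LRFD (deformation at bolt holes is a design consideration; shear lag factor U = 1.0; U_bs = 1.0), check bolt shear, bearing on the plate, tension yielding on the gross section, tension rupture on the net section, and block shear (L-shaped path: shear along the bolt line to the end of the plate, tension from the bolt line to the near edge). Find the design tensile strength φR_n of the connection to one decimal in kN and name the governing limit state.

237.6 kN (net-section rupture governs)

Bolt shear: A_b = π(20)²/4 = 314.16 mm². φR_n = 0.75 × 469 × 314.16 × 4 × 2 = 884.0 kN.
Bearing (8 mm plate, F_u = 450 MPa): end bolts L_c = 26 − 22/2 = 15, R_n = min(1.2×15×8×450, 2.4×20×8×450) = 64.8 kN/bolt; interior L_c = 72 − 22 = 50, R_n = 172.8 kN/bolt. φR_n = 0.75 × (1×64.8 + 3×172.8) = 437.4 kN.
Tension yield (gross): A_g = 112×8 = 896 mm². φR_n = 0.90 × 345 × 896 = 278.2 kN.
Tension rupture (net): A_n = (112 − 1×24)×8 = 704 mm² (U = 1.0, A_e = A_n). φR_n = 0.75 × 450 × 704 = 237.6 kN.
Block shear: shear path 1×[26+3×72] = 1×242 mm, A_gv = 1936, A_nv = 1×(242 − 3.5×24)×8 = 1264 mm²; tension to near edge: (36 − 0.5×24)×8 = 192 mm². R_n = min(0.6×450×1264, 0.6×345×1936) + 1.0×450×192 = min(341.28, 400.75) + 86.4 = 427.68 kN. φR_n = 0.75 × 427.68 = 320.8 kN.
Governing: min(884.0, 437.4, 278.2, 237.6, 320.8) = 237.6 kN → net-section rupture.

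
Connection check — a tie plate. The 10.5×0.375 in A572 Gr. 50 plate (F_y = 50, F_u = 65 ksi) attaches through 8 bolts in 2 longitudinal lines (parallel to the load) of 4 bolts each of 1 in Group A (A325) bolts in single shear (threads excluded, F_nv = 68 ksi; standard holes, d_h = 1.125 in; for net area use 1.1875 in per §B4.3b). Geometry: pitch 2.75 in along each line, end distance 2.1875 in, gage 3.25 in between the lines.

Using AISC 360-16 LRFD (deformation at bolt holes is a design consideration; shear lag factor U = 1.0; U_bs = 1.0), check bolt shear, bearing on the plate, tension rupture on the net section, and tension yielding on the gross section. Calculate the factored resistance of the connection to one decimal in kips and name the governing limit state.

148.5 kips (net-section rupture governs)

Bolt shear: A_b = π(1)²/4 = 0.7854 in². φR_n = 0.75 × 68 × 0.7854 × 8 × 1 = 320.4 kips.
Bearing (0.375 in plate, F_u = 65 ksi): end bolts L_c = 2.1875 − 1.125/2 = 1.625, R_n = min(1.2×1.625×0.375×65, 2.4×1×0.375×65) = 47.531 kips/bolt; interior L_c = 2.75 − 1.125 = 1.625, R_n = 47.531 kips/bolt. φR_n = 0.75 × (2×47.531 + 6×47.531) = 285.2 kips.
Tension rupture (net): A_n = (10.5 − 2×1.1875)×0.375 = 3.0469 in² (U = 1.0, A_e = A_n). φR_n = 0.75 × 65 × 3.0469 = 148.5 kips.
Tension yield (gross): A_g = 10.5×0.375 = 3.9375 in². φR_n = 0.90 × 50 × 3.9375 = 177.2 kips.
Governing: min(320.4, 285.2, 148.5, 177.2) = 148.5 kips → net-section rupture.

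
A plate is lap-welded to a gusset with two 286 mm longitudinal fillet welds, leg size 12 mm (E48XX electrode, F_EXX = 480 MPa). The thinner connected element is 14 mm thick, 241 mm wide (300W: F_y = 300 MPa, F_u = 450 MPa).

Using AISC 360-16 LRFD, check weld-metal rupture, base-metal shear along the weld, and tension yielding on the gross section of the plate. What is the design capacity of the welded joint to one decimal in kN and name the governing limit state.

Weld metal: throat = 0.707×12 = 8.484 mm, L = 2×286 = 572 mm. φR_n = 0.75 × 0.6 × 480 × 8.484 × 572 = 1048.2 kN.
Base metal shear (14 mm plate): yield φR_n = 1.0×0.6×300×14×572 = 1441.4 kN; rupture φR_n = 0.75×0.6×450×14×572 = 1621.6 kN; take 1441.4 kN (yield).
Tension yield (gross): A_g = 241×14 = 3374 mm². φR_n = 0.90 × 300 × 3374 = 911.0 kN.
Governing: min(1048.2, 1441.4, 911.0) = 911.0 kN → gross-section yield.

911.0 kN (gross-section yield governs)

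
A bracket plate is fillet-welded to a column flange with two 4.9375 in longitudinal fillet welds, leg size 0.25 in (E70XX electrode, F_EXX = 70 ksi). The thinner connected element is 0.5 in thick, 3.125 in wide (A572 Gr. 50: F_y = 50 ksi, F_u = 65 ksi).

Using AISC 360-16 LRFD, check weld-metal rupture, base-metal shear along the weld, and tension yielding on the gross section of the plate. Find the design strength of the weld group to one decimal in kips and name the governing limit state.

55.0 kips (weld metal governs)

Weld metal: throat = 0.707×0.25 = 0.17675 in, L = 2×4.9375 = 9.875 in. φR_n = 0.75 × 0.6 × 70 × 0.17675 × 9.875 = 55.0 kips.
Base metal shear (0.5 in plate): yield φR_n = 1.0×0.6×50×0.5×9.875 = 148.1 kips; rupture φR_n = 0.75×0.6×65×0.5×9.875 = 144.4 kips; take 144.4 kips (rupture).
Tension yield (gross): A_g = 3.125×0.5 = 1.5625 in². φR_n = 0.90 × 50 × 1.5625 = 70.3 kips.
Governing: min(55.0, 144.4, 70.3) = 55.0 kips → weld metal.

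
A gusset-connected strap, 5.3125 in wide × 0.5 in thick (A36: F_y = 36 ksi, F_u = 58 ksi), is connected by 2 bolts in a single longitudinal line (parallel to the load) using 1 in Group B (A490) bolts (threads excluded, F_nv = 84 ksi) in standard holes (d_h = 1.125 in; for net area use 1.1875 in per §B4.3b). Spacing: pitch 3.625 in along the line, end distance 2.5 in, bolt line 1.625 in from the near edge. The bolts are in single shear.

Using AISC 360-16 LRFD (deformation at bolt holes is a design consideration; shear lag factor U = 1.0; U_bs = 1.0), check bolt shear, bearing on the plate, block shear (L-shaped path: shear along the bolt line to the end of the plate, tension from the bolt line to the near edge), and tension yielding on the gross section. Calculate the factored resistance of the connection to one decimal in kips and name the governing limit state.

72.0 kips (block shear governs)

Bolt shear: A_b = π(1)²/4 = 0.7854 in². φR_n = 0.75 × 84 × 0.7854 × 2 × 1 = 99.0 kips.
Bearing (0.5 in plate, F_u = 58 ksi): end bolts L_c = 2.5 − 1.125/2 = 1.9375, R_n = min(1.2×1.9375×0.5×58, 2.4×1×0.5×58) = 67.425 kips/bolt; interior L_c = 3.625 − 1.125 = 2.5, R_n = 69.6 kips/bolt. φR_n = 0.75 × (1×67.425 + 1×69.6) = 102.8 kips.
Block shear: shear path 1×[2.5+1×3.625] = 1×6.125 in, A_gv = 3.0625, A_nv = 1×(6.125 − 1.5×1.1875)×0.5 = 2.1719 in²; tension to near edge: (1.625 − 0.5×1.1875)×0.5 = 0.51563 in². R_n = min(0.6×58×2.1719, 0.6×36×3.0625) + 1.0×58×0.51563 = min(75.582, 66.15) + 29.907 = 96.057 kips. φR_n = 0.75 × 96.057 = 72.0 kips.
Tension yield (gross): A_g = 5.3125×0.5 = 2.6563 in². φR_n = 0.90 × 36 × 2.6563 = 86.1 kips.
Governing: min(99.0, 102.8, 72.0, 86.1) = 72.0 kips → block shear.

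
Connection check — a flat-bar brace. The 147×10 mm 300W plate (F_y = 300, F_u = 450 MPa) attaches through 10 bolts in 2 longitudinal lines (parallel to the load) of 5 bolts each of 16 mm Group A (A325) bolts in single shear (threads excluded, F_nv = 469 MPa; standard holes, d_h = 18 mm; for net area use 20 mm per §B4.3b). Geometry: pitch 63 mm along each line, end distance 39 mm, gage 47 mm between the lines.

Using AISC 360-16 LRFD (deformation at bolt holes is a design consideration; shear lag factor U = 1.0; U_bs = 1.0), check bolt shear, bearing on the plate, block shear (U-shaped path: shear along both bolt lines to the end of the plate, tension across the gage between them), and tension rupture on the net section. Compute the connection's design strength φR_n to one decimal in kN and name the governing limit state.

Bolt shear: A_b = π(16)²/4 = 201.06 mm². φR_n = 0.75 × 469 × 201.06 × 10 × 1 = 707.2 kN.
Bearing (10 mm plate, F_u = 450 MPa): end bolts L_c = 39 − 18/2 = 30, R_n = min(1.2×30×10×450, 2.4×16×10×450) = 162 kN/bolt; interior L_c = 63 − 18 = 45, R_n = 172.8 kN/bolt. φR_n = 0.75 × (2×162 + 8×172.8) = 1279.8 kN.
Block shear: shear path 2×[39+4×63] = 2×291 mm, A_gv = 5820, A_nv = 2×(291 − 4.5×20)×10 = 4020 mm²; tension across gage: (47 − 1×20)×10 = 270 mm². R_n = min(0.6×450×4020, 0.6×300×5820) + 1.0×450×270 = min(1085.4, 1047.6) + 121.5 = 1169.1 kN. φR_n = 0.75 × 1169.1 = 876.8 kN.
Tension rupture (net): A_n = (147 − 2×20)×10 = 1070 mm² (U = 1.0, A_e = A_n). φR_n = 0.75 × 450 × 1070 = 361.1 kN.
Governing: min(707.2, 1279.8, 876.8, 361.1) = 361.1 kN → net-section rupture.

361.1 kN (net-section rupture governs)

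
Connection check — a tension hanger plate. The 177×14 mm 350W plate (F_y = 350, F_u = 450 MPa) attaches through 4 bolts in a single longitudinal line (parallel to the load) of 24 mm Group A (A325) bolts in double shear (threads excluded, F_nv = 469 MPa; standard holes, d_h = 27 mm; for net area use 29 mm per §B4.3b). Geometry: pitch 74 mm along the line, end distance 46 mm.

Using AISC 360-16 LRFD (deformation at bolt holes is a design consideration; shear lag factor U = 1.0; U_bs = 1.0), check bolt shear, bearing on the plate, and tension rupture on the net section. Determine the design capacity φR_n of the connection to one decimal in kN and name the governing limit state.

Bolt shear: A_b = π(24)²/4 = 452.39 mm². φR_n = 0.75 × 469 × 452.39 × 4 × 2 = 1273.0 kN.
Bearing (14 mm plate, F_u = 450 MPa): end bolts L_c = 46 − 27/2 = 32.5, R_n = min(1.2×32.5×14×450, 2.4×24×14×450) = 245.7 kN/bolt; interior L_c = 74 − 27 = 47, R_n = 355.32 kN/bolt. φR_n = 0.75 × (1×245.7 + 3×355.32) = 983.7 kN.
Tension rupture (net): A_n = (177 − 1×29)×14 = 2072 mm² (U = 1.0, A_e = A_n). φR_n = 0.75 × 450 × 2072 = 699.3 kN.
Governing: min(1273.0, 983.7, 699.3) = 699.3 kN → net-section rupture.

699.3 kN (net-section rupture governs)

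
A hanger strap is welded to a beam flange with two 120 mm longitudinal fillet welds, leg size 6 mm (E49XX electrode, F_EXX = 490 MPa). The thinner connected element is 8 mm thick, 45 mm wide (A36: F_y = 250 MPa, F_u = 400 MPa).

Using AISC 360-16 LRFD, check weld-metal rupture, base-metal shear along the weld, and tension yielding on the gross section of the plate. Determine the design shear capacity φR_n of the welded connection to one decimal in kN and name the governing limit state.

Weld metal: throat = 0.707×6 = 4.242 mm, L = 2×120 = 240 mm. φR_n = 0.75 × 0.6 × 490 × 4.242 × 240 = 224.5 kN.
Base metal shear (8 mm plate): yield φR_n = 1.0×0.6×250×8×240 = 288.0 kN; rupture φR_n = 0.75×0.6×400×8×240 = 345.6 kN; take 288.0 kN (yield).
Tension yield (gross): A_g = 45×8 = 360 mm². φR_n = 0.90 × 250 × 360 = 81.0 kN.
Governing: min(224.5, 288.0, 81.0) = 81.0 kN → gross-section yield.

81.0 kN (gross-section yield governs)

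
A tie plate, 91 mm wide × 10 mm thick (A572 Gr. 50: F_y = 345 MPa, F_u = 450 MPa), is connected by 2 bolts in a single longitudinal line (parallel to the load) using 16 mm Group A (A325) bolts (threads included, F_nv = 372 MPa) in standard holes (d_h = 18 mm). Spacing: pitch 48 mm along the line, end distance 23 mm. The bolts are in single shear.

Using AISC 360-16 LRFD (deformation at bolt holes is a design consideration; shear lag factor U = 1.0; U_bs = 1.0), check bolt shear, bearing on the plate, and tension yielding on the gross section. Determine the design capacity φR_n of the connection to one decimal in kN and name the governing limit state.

Bolt shear: A_b = π(16)²/4 = 201.06 mm². φR_n = 0.75 × 372 × 201.06 × 2 × 1 = 112.2 kN.
Bearing (10 mm plate, F_u = 450 MPa): end bolts L_c = 23 − 18/2 = 14, R_n = min(1.2×14×10×450, 2.4×16×10×450) = 75.6 kN/bolt; interior L_c = 48 − 18 = 30, R_n = 162 kN/bolt. φR_n = 0.75 × (1×75.6 + 1×162) = 178.2 kN.
Tension yield (gross): A_g = 91×10 = 910 mm². φR_n = 0.90 × 345 × 910 = 282.6 kN.
Governing: min(112.2, 178.2, 282.6) = 112.2 kN → bolt shear.

112.2 kN (bolt shear governs)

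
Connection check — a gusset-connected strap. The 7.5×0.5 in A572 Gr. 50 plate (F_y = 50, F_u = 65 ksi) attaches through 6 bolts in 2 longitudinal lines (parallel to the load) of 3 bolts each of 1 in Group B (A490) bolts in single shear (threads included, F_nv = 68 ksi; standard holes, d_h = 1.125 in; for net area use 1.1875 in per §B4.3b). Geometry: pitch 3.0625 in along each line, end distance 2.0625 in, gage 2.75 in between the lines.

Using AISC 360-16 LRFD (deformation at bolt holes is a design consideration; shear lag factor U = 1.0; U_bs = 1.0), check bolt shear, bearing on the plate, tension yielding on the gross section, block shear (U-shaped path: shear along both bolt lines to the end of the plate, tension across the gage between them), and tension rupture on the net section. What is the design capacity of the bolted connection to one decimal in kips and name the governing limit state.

Bolt shear: A_b = π(1)²/4 = 0.7854 in². φR_n = 0.75 × 68 × 0.7854 × 6 × 1 = 240.3 kips.
Bearing (0.5 in plate, F_u = 65 ksi): end bolts L_c = 2.0625 − 1.125/2 = 1.5, R_n = min(1.2×1.5×0.5×65, 2.4×1×0.5×65) = 58.5 kips/bolt; interior L_c = 3.0625 − 1.125 = 1.9375, R_n = 75.563 kips/bolt. φR_n = 0.75 × (2×58.5 + 4×75.563) = 314.4 kips.
Tension yield (gross): A_g = 7.5×0.5 = 3.75 in². φR_n = 0.90 × 50 × 3.75 = 168.8 kips.
Block shear: shear path 2×[2.0625+2×3.0625] = 2×8.1875 in, A_gv = 8.1875, A_nv = 2×(8.1875 − 2.5×1.1875)×0.5 = 5.2188 in²; tension across gage: (2.75 − 1×1.1875)×0.5 = 0.78125 in². R_n = min(0.6×65×5.2188, 0.6×50×8.1875) + 1.0×65×0.78125 = min(203.53, 245.63) + 50.781 = 254.31 kips. φR_n = 0.75 × 254.31 = 190.7 kips.
Tension rupture (net): A_n = (7.5 − 2×1.1875)×0.5 = 2.5625 in² (U = 1.0, A_e = A_n). φR_n = 0.75 × 65 × 2.5625 = 124.9 kips.
Governing: min(240.3, 314.4, 168.8, 190.7, 124.9) = 124.9 kips → net-section rupture.

124.9 kips (net-section rupture governs)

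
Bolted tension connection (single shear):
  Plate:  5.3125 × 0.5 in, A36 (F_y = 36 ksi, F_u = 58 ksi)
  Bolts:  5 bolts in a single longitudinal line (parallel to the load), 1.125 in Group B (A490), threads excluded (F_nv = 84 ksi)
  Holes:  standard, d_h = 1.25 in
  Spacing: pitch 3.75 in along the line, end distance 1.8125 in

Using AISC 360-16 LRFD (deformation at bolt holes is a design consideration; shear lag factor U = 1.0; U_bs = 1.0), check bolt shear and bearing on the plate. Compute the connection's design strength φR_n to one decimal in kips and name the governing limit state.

Bolt shear: A_b = π(1.125)²/4 = 0.99402 in². φR_n = 0.75 × 84 × 0.99402 × 5 × 1 = 313.1 kips.
Bearing (0.5 in plate, F_u = 58 ksi): end bolts L_c = 1.8125 − 1.25/2 = 1.1875, R_n = min(1.2×1.1875×0.5×58, 2.4×1.125×0.5×58) = 41.325 kips/bolt; interior L_c = 3.75 − 1.25 = 2.5, R_n = 78.3 kips/bolt. φR_n = 0.75 × (1×41.325 + 4×78.3) = 265.9 kips.
Governing: min(313.1, 265.9) = 265.9 kips → bearing.

265.9 kips (bearing governs)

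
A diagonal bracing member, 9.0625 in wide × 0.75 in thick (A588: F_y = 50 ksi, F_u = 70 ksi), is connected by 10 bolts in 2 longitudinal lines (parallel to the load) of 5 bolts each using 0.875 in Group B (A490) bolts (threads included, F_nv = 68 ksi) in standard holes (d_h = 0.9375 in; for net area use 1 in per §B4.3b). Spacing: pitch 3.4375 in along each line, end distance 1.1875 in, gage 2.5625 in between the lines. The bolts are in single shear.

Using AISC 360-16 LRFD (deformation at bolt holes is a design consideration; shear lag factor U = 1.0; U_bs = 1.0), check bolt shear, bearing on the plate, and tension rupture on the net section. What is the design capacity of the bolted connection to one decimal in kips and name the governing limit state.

Bolt shear: A_b = π(0.875)²/4 = 0.60132 in². φR_n = 0.75 × 68 × 0.60132 × 10 × 1 = 306.7 kips.
Bearing (0.75 in plate, F_u = 70 ksi): end bolts L_c = 1.1875 − 0.9375/2 = 0.71875, R_n = min(1.2×0.71875×0.75×70, 2.4×0.875×0.75×70) = 45.281 kips/bolt; interior L_c = 3.4375 − 0.9375 = 2.5, R_n = 110.25 kips/bolt. φR_n = 0.75 × (2×45.281 + 8×110.25) = 729.4 kips.
Tension rupture (net): A_n = (9.0625 − 2×1)×0.75 = 5.2969 in² (U = 1.0, A_e = A_n). φR_n = 0.75 × 70 × 5.2969 = 278.1 kips.
Governing: min(306.7, 729.4, 278.1) = 278.1 kips → net-section rupture.

278.1 kips (net-section rupture governs)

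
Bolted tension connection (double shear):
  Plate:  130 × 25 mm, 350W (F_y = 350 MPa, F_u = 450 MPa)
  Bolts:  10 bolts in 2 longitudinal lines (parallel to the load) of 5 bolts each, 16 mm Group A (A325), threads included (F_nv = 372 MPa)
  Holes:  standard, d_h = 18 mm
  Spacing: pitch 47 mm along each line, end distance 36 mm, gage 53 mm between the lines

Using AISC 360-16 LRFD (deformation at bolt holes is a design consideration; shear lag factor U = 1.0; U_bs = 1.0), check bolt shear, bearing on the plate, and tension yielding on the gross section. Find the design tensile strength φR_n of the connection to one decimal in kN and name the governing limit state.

1023.8 kN (gross-section yield governs)

Bolt shear: A_b = π(16)²/4 = 201.06 mm². φR_n = 0.75 × 372 × 201.06 × 10 × 2 = 1121.9 kN.
Bearing (25 mm plate, F_u = 450 MPa): end bolts L_c = 36 − 18/2 = 27, R_n = min(1.2×27×25×450, 2.4×16×25×450) = 364.5 kN/bolt; interior L_c = 47 − 18 = 29, R_n = 391.5 kN/bolt. φR_n = 0.75 × (2×364.5 + 8×391.5) = 2895.8 kN.
Tension yield (gross): A_g = 130×25 = 3250 mm². φR_n = 0.90 × 350 × 3250 = 1023.8 kN.
Governing: min(1121.9, 2895.8, 1023.8) = 1023.8 kN → gross-section yield.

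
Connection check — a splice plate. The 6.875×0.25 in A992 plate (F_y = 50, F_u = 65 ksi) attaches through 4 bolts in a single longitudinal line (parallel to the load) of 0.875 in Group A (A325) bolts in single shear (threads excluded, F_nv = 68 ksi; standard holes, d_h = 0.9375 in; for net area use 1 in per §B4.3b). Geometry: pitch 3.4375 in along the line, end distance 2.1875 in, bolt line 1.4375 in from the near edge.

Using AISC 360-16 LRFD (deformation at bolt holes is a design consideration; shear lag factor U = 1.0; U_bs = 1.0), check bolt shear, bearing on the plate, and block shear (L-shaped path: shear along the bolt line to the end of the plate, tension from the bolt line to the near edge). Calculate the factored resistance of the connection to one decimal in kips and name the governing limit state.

77.2 kips (block shear governs)

Bolt shear: A_b = π(0.875)²/4 = 0.60132 in². φR_n = 0.75 × 68 × 0.60132 × 4 × 1 = 122.7 kips.
Bearing (0.25 in plate, F_u = 65 ksi): end bolts L_c = 2.1875 − 0.9375/2 = 1.71875, R_n = min(1.2×1.71875×0.25×65, 2.4×0.875×0.25×65) = 33.516 kips/bolt; interior L_c = 3.4375 − 0.9375 = 2.5, R_n = 34.125 kips/bolt. φR_n = 0.75 × (1×33.516 + 3×34.125) = 101.9 kips.
Block shear: shear path 1×[2.1875+3×3.4375] = 1×12.5 in, A_gv = 3.125, A_nv = 1×(12.5 − 3.5×1)×0.25 = 2.25 in²; tension to near edge: (1.4375 − 0.5×1)×0.25 = 0.23438 in². R_n = min(0.6×65×2.25, 0.6×50×3.125) + 1.0×65×0.23438 = min(87.75, 93.75) + 15.235 = 102.99 kips. φR_n = 0.75 × 102.99 = 77.2 kips.
Governing: min(122.7, 101.9, 77.2) = 77.2 kips → block shear.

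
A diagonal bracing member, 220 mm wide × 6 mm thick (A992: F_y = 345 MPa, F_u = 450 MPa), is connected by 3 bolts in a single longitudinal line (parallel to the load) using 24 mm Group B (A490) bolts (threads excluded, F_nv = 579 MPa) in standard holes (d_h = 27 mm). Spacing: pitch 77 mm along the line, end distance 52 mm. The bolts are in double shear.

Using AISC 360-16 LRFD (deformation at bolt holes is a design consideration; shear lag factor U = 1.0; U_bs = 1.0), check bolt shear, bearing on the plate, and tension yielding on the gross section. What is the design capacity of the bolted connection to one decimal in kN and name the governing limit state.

Bolt shear: A_b = π(24)²/4 = 452.39 mm². φR_n = 0.75 × 579 × 452.39 × 3 × 2 = 1178.7 kN.
Bearing (6 mm plate, F_u = 450 MPa): end bolts L_c = 52 − 27/2 = 38.5, R_n = min(1.2×38.5×6×450, 2.4×24×6×450) = 124.74 kN/bolt; interior L_c = 77 − 27 = 50, R_n = 155.52 kN/bolt. φR_n = 0.75 × (1×124.74 + 2×155.52) = 326.8 kN.
Tension yield (gross): A_g = 220×6 = 1320 mm². φR_n = 0.90 × 345 × 1320 = 409.9 kN.
Governing: min(1178.7, 326.8, 409.9) = 326.8 kN → bearing.

326.8 kN (bearing governs)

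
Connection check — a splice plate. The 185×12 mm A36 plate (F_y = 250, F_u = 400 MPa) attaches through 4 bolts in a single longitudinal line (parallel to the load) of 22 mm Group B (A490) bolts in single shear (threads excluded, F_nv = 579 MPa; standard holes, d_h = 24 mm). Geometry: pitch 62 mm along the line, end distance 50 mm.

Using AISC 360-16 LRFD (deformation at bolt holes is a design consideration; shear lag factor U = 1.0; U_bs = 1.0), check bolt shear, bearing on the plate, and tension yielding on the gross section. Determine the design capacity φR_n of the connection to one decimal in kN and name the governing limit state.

Bolt shear: A_b = π(22)²/4 = 380.13 mm². φR_n = 0.75 × 579 × 380.13 × 4 × 1 = 660.3 kN.
Bearing (12 mm plate, F_u = 400 MPa): end bolts L_c = 50 − 24/2 = 38, R_n = min(1.2×38×12×400, 2.4×22×12×400) = 218.88 kN/bolt; interior L_c = 62 − 24 = 38, R_n = 218.88 kN/bolt. φR_n = 0.75 × (1×218.88 + 3×218.88) = 656.6 kN.
Tension yield (gross): A_g = 185×12 = 2220 mm². φR_n = 0.90 × 250 × 2220 = 499.5 kN.
Governing: min(660.3, 656.6, 499.5) = 499.5 kN → gross-section yield.

499.5 kN (gross-section yield governs)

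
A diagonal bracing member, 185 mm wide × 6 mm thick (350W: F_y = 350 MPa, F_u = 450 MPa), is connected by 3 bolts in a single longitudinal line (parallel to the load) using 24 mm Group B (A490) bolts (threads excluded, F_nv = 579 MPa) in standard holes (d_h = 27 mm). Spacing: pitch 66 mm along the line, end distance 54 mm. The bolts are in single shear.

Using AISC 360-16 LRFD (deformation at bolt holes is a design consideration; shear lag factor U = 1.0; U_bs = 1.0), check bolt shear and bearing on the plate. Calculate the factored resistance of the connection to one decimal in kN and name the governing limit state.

288.0 kN (bearing governs)

Bolt shear: A_b = π(24)²/4 = 452.39 mm². φR_n = 0.75 × 579 × 452.39 × 3 × 1 = 589.4 kN.
Bearing (6 mm plate, F_u = 450 MPa): end bolts L_c = 54 − 27/2 = 40.5, R_n = min(1.2×40.5×6×450, 2.4×24×6×450) = 131.22 kN/bolt; interior L_c = 66 − 27 = 39, R_n = 126.36 kN/bolt. φR_n = 0.75 × (1×131.22 + 2×126.36) = 288.0 kN.
Governing: min(589.4, 288.0) = 288.0 kN → bearing.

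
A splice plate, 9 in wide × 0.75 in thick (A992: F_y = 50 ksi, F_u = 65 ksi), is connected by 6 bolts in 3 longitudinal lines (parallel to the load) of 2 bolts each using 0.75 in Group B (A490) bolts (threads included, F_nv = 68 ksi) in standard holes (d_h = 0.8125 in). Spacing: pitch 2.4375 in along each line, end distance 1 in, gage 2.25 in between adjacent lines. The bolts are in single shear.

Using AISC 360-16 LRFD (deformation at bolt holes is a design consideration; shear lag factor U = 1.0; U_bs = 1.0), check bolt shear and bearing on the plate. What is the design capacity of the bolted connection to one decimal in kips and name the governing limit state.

Bolt shear: A_b = π(0.75)²/4 = 0.44179 in². φR_n = 0.75 × 68 × 0.44179 × 6 × 1 = 135.2 kips.
Bearing (0.75 in plate, F_u = 65 ksi): end bolts L_c = 1 − 0.8125/2 = 0.59375, R_n = min(1.2×0.59375×0.75×65, 2.4×0.75×0.75×65) = 34.734 kips/bolt; interior L_c = 2.4375 − 0.8125 = 1.625, R_n = 87.75 kips/bolt. φR_n = 0.75 × (3×34.734 + 3×87.75) = 275.6 kips.
Governing: min(135.2, 275.6) = 135.2 kips → bolt shear.

135.2 kips (bolt shear governs)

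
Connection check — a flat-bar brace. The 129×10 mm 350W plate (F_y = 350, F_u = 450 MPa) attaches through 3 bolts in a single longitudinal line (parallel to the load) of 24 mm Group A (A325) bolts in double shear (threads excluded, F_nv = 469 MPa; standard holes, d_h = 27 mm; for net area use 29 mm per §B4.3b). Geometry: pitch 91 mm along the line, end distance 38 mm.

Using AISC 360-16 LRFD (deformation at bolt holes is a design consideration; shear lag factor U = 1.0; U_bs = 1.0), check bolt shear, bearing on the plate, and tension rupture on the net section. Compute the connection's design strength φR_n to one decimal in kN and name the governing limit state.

Bolt shear: A_b = π(24)²/4 = 452.39 mm². φR_n = 0.75 × 469 × 452.39 × 3 × 2 = 954.8 kN.
Bearing (10 mm plate, F_u = 450 MPa): end bolts L_c = 38 − 27/2 = 24.5, R_n = min(1.2×24.5×10×450, 2.4×24×10×450) = 132.3 kN/bolt; interior L_c = 91 − 27 = 64, R_n = 259.2 kN/bolt. φR_n = 0.75 × (1×132.3 + 2×259.2) = 488.0 kN.
Tension rupture (net): A_n = (129 − 1×29)×10 = 1000 mm² (U = 1.0, A_e = A_n). φR_n = 0.75 × 450 × 1000 = 337.5 kN.
Governing: min(954.8, 488.0, 337.5) = 337.5 kN → net-section rupture.

337.5 kN (net-section rupture governs)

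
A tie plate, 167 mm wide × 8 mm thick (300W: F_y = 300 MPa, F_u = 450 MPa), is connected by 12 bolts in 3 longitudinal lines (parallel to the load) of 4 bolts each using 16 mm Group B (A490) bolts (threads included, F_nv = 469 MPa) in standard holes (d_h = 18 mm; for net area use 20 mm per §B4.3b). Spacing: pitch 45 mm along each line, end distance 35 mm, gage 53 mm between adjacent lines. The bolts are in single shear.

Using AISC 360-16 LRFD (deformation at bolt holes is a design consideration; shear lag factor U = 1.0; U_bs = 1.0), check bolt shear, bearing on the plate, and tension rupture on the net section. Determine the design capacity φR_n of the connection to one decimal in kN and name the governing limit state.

Bolt shear: A_b = π(16)²/4 = 201.06 mm². φR_n = 0.75 × 469 × 201.06 × 12 × 1 = 848.7 kN.
Bearing (8 mm plate, F_u = 450 MPa): end bolts L_c = 35 − 18/2 = 26, R_n = min(1.2×26×8×450, 2.4×16×8×450) = 112.32 kN/bolt; interior L_c = 45 − 18 = 27, R_n = 116.64 kN/bolt. φR_n = 0.75 × (3×112.32 + 9×116.64) = 1040.0 kN.
Tension rupture (net): A_n = (167 − 3×20)×8 = 856 mm² (U = 1.0, A_e = A_n). φR_n = 0.75 × 450 × 856 = 288.9 kN.
Governing: min(848.7, 1040.0, 288.9) = 288.9 kN → net-section rupture.

288.9 kN (net-section rupture governs)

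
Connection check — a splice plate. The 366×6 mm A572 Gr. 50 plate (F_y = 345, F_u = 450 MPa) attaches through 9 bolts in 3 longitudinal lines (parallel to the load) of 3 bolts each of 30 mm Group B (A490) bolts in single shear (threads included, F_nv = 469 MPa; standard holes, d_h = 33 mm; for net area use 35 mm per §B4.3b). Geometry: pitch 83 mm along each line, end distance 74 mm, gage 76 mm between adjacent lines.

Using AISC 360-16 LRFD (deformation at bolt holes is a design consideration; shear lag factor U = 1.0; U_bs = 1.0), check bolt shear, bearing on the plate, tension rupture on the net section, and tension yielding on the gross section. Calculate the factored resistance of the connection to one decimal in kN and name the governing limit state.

528.5 kN (net-section rupture governs)

Bolt shear: A_b = π(30)²/4 = 706.86 mm². φR_n = 0.75 × 469 × 706.86 × 9 × 1 = 2237.7 kN.
Bearing (6 mm plate, F_u = 450 MPa): end bolts L_c = 74 − 33/2 = 57.5, R_n = min(1.2×57.5×6×450, 2.4×30×6×450) = 186.3 kN/bolt; interior L_c = 83 − 33 = 50, R_n = 162 kN/bolt. φR_n = 0.75 × (3×186.3 + 6×162) = 1148.2 kN.
Tension rupture (net): A_n = (366 − 3×35)×6 = 1566 mm² (U = 1.0, A_e = A_n). φR_n = 0.75 × 450 × 1566 = 528.5 kN.
Tension yield (gross): A_g = 366×6 = 2196 mm². φR_n = 0.90 × 345 × 2196 = 681.9 kN.
Governing: min(2237.7, 1148.2, 528.5, 681.9) = 528.5 kN → net-section rupture.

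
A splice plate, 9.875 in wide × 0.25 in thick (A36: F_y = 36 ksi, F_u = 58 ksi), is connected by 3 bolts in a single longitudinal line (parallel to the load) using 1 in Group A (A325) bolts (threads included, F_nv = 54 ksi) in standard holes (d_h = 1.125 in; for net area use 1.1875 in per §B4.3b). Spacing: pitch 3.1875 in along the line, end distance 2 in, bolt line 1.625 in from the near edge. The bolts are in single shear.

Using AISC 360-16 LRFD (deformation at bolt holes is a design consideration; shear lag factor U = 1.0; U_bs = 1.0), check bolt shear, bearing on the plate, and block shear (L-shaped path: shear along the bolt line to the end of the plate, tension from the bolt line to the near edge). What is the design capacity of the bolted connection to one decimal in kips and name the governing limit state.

45.1 kips (block shear governs)

Bolt shear: A_b = π(1)²/4 = 0.7854 in². φR_n = 0.75 × 54 × 0.7854 × 3 × 1 = 95.4 kips.
Bearing (0.25 in plate, F_u = 58 ksi): end bolts L_c = 2 − 1.125/2 = 1.4375, R_n = min(1.2×1.4375×0.25×58, 2.4×1×0.25×58) = 25.013 kips/bolt; interior L_c = 3.1875 − 1.125 = 2.0625, R_n = 34.8 kips/bolt. φR_n = 0.75 × (1×25.013 + 2×34.8) = 71.0 kips.
Block shear: shear path 1×[2+2×3.1875] = 1×8.375 in, A_gv = 2.0938, A_nv = 1×(8.375 − 2.5×1.1875)×0.25 = 1.3516 in²; tension to near edge: (1.625 − 0.5×1.1875)×0.25 = 0.25781 in². R_n = min(0.6×58×1.3516, 0.6×36×2.0938) + 1.0×58×0.25781 = min(47.036, 45.226) + 14.953 = 60.179 kips. φR_n = 0.75 × 60.179 = 45.1 kips.
Governing: min(95.4, 71.0, 45.1) = 45.1 kips → block shear.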